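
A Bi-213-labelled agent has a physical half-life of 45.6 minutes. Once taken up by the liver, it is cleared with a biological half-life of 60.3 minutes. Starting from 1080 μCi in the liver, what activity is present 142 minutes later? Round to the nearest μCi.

1/t_eff = 1/t_phys + 1/t_biol = 1/45.6 + 1/60.3 = 0.038514 per minute.
t_eff = 45.6 × 60.3 / (45.6 + 60.3) ≈ 25.965 minutes.
Remaining = 1080 × (1/2)^(142/25.965) = 1080 × (1/2)^5.4689 ≈ 24.384 μCi.

24 μCi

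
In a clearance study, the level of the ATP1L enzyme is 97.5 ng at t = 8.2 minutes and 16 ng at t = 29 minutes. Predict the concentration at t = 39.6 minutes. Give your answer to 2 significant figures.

Over Δt = 29 − 8.2 = 20.8 minutes, the level fell by a factor of 97.5/16 ≈ 6.0938.
n = log₂(6.0938) ≈ 2.6073 half-lives, so t½ = 20.8/2.6073 ≈ 7.9775 minutes.
From t = 29 to t = 39.6: 16 × (1/2)^((39.6−29)/7.9775) ≈ 6.3699 ng.

6.4 ng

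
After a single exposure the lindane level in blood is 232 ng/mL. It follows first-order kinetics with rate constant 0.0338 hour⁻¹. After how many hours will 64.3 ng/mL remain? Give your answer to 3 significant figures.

t½ = ln 2 / λ = 0.69315 / 0.0338 ≈ 20.507 hours.
Fraction remaining = 64.3/232 ≈ 0.27716.
n = log₂(232/64.3) = ln(3.6081)/ln 2 ≈ 1.8512 half-lives.
t = n × t½ = 1.8512 × 20.507 ≈ 37.964 hours.

38.0 hours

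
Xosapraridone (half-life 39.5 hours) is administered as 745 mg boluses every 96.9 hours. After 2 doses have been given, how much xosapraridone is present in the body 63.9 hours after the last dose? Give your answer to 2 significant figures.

The 2 doses were given 160.8, 63.9 hours ago.
Total = 745·(1/2)^(160.8/39.5) + 745·(1/2)^(63.9/39.5)
      = 44.33 + 242.76 ≈ 287.09 mg.

290 mg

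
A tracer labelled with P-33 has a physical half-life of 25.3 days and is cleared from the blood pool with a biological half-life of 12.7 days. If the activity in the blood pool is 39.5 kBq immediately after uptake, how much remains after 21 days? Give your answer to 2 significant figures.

7.1 kBq

1/t_eff = 1/t_phys + 1/t_biol = 1/25.3 + 1/12.7 = 0.11827 per day.
t_eff = 25.3 × 12.7 / (25.3 + 12.7) ≈ 8.4555 days.
Remaining = 39.5 × (1/2)^(21/8.4555) = 39.5 × (1/2)^2.4836 ≈ 7.0626 kBq.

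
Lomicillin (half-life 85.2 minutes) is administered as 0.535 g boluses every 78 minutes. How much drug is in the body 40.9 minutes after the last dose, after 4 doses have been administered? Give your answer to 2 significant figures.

0.75 g

The 4 doses were given 274.9, 196.9, 118.9, 40.9 minutes ago.
Total = 0.535·(1/2)^(274.9/85.2) + 0.535·(1/2)^(196.9/85.2) + 0.535·(1/2)^(118.9/85.2) + 0.535·(1/2)^(40.9/85.2)
      = 0.057157 + 0.10781 + 0.20335 + 0.38357 ≈ 0.75189 g.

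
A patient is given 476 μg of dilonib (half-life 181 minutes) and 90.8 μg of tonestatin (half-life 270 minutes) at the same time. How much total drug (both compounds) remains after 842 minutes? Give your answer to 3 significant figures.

29.4 μg

dilonib: 476 × (1/2)^(842/181) = 476 × (1/2)^4.6519 ≈ 18.934 μg.
tonestatin: 90.8 × (1/2)^(842/270) = 90.8 × (1/2)^3.1185 ≈ 10.455 μg.
Total = 18.934 + 10.455 ≈ 29.389 μg.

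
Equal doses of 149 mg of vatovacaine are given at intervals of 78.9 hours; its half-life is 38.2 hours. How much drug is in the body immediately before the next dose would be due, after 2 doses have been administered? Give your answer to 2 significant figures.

The 2 doses were given 157.8, 78.9 hours ago.
Total = 149·(1/2)^(157.8/38.2) + 149·(1/2)^(78.9/38.2)
      = 8.5048 + 35.598 ≈ 44.103 mg.

44 mg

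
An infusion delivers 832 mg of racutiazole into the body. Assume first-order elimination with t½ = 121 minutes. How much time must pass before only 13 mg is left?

13/832 = 1/64, so 6 half-lives have elapsed.
t = 6 × 121 = 726 minutes.

726 minutes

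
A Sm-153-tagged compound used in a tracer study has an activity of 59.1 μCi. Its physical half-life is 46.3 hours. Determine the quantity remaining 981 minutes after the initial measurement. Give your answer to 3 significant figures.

46.3 μCi

Convert the elapsed time: 981 minutes = 16.35 hours.
Number of half-lives: n = 16.35/46.3 ≈ 0.35313.
Remaining = 59.1 × (1/2)^0.35313 = 59.1 × 0.78288 ≈ 46.268 μCi.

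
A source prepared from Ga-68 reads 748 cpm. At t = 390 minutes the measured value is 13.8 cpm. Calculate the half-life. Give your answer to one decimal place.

67.7 minutes

A/A₀ = 13.8/748 ≈ 0.018449.
n = log₂(54.203) ≈ 5.7603 half-lives elapsed in 390 minutes.
t½ = 390/5.7603 ≈ 67.705 minutes.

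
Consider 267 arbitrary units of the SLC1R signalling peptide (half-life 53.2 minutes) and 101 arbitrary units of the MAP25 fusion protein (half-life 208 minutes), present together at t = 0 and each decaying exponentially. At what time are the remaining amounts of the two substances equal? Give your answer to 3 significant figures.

100 minutes

Set 267·(1/2)^(t/53.2) = 101·(1/2)^(t/208).
Taking log₂: log₂(267/101) = t·(1/53.2 − 1/208).
log₂(2.6436) = 1.4025; 1/53.2 − 1/208 = 0.013989.
t = 1.4025 / 0.013989 ≈ 100.25 minutes.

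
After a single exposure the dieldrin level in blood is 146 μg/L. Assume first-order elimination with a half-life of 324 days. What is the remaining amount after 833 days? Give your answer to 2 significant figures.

Number of half-lives: n = 833/324 ≈ 2.571.
Remaining = 146 × (1/2)^2.571 = 146 × 0.16829 ≈ 24.57 μg/L.

25 μg/L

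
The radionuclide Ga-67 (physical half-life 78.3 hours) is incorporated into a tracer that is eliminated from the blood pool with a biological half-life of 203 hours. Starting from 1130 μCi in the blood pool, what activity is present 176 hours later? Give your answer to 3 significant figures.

130 μCi

1/t_eff = 1/t_phys + 1/t_biol = 1/78.3 + 1/203 = 0.017698 per hour.
t_eff = 78.3 × 203 / (78.3 + 203) ≈ 56.505 hours.
Remaining = 1130 × (1/2)^(176/56.505) = 1130 × (1/2)^3.1148 ≈ 130.45 μCi.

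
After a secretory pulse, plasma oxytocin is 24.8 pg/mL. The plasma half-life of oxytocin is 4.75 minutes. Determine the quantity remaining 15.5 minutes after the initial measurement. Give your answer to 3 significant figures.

2.58 pg/mL

Number of half-lives: n = 15.5/4.75 ≈ 3.2632.
Remaining = 24.8 × (1/2)^3.2632 = 24.8 × 0.10416 ≈ 2.5831 pg/mL.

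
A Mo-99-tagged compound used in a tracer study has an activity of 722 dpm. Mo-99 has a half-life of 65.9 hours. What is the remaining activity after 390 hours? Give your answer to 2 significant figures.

12 dpm

Number of half-lives: n = 390/65.9 ≈ 5.9181.
Remaining = 722 × (1/2)^5.9181 = 722 × 0.016538 ≈ 11.941 dpm.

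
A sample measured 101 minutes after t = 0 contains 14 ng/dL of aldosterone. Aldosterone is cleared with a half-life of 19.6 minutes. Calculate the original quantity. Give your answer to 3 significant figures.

Number of half-lives elapsed: n = 101/19.6 ≈ 5.1531.
A₀ = A × 2^n = 14 × 2^5.1531 = 14 × 35.582 ≈ 498.14 ng/dL.

498 ng/dL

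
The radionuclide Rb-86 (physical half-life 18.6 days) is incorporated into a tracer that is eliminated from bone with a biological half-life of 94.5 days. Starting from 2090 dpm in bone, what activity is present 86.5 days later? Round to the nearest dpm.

1/t_eff = 1/t_phys + 1/t_biol = 1/18.6 + 1/94.5 = 0.064345 per day.
t_eff = 18.6 × 94.5 / (18.6 + 94.5) ≈ 15.541 days.
Remaining = 2090 × (1/2)^(86.5/15.541) = 2090 × (1/2)^5.5659 ≈ 44.121 dpm.

44 dpm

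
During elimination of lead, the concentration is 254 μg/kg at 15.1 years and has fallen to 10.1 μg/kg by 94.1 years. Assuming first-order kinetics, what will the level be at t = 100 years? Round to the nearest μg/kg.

8 μg/kg

Over Δt = 94.1 − 15.1 = 79 years, the level fell by a factor of 254/10.1 ≈ 25.149.
n = log₂(25.149) ≈ 4.6524 half-lives, so t½ = 79/4.6524 ≈ 16.98 years.
From t = 94.1 to t = 100: 10.1 × (1/2)^((100−94.1)/16.98) ≈ 7.9383 μg/kg.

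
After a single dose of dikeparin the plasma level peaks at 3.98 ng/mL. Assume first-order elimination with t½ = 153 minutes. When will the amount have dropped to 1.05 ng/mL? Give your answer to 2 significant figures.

Fraction remaining = 1.05/3.98 ≈ 0.26382.
n = log₂(3.98/1.05) = ln(3.7905)/ln 2 ≈ 1.9224 half-lives.
t = n × t½ = 1.9224 × 153 ≈ 294.12 minutes.

290 minutes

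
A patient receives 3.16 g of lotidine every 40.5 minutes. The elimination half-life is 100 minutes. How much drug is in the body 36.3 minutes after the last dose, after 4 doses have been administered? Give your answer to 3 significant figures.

The 4 doses were given 157.8, 117.3, 76.8, 36.3 minutes ago.
Total = 3.16·(1/2)^(157.8/100) + 3.16·(1/2)^(117.3/100) + 3.16·(1/2)^(76.8/100) + 3.16·(1/2)^(36.3/100)
      = 1.0584 + 1.4015 + 1.8556 + 2.457 ≈ 6.7726 g.

6.77 g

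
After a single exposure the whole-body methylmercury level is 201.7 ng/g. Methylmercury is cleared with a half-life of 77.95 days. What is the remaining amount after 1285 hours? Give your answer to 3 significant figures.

125 ng/g

Convert the elapsed time: 1285 hours = 53.5417 days.
Number of half-lives: n = 53.5417/77.95 ≈ 0.68687.
Remaining = 201.7 × (1/2)^0.68687 = 201.7 × 0.6212 ≈ 125.3 ng/g.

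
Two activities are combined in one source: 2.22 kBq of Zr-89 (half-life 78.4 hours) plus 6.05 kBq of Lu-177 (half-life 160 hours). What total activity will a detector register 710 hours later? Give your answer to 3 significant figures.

0.283 kBq

Zr-89: 2.22 × (1/2)^(710/78.4) = 2.22 × (1/2)^9.0561 ≈ 0.0041705 kBq.
Lu-177: 6.05 × (1/2)^(710/160) = 6.05 × (1/2)^4.4375 ≈ 0.27921 kBq.
Total = 0.0041705 + 0.27921 ≈ 0.28338 kBq.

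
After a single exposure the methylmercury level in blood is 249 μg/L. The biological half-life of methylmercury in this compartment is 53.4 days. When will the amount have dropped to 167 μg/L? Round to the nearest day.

31 days

Fraction remaining = 167/249 ≈ 0.67068.
n = log₂(249/167) = ln(1.491)/ln 2 ≈ 0.5763 half-lives.
t = n × t½ = 0.5763 × 53.4 ≈ 30.774 days.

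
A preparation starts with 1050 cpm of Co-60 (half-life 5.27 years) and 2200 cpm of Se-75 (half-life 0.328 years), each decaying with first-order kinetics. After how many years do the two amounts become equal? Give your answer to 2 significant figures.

Set 1050·(1/2)^(t/5.27) = 2200·(1/2)^(t/0.328).
Taking log₂: log₂(1050/2200) = t·(1/5.27 − 1/0.328).
log₂(0.47727) = -1.0671; 1/5.27 − 1/0.328 = -2.859.
t = -1.0671 / -2.859 ≈ 0.37324 years.

0.37 years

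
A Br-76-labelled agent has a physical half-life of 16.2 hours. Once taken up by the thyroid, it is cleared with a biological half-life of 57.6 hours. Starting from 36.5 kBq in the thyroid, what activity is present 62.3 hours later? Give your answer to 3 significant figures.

1.20 kBq

1/t_eff = 1/t_phys + 1/t_biol = 1/16.2 + 1/57.6 = 0.07909 per hour.
t_eff = 16.2 × 57.6 / (16.2 + 57.6) ≈ 12.644 hours.
Remaining = 36.5 × (1/2)^(62.3/12.644) = 36.5 × (1/2)^4.9273 ≈ 1.1996 kBq.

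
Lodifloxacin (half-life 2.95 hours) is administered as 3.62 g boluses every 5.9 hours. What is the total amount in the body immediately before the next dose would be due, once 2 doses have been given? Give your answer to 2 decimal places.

1.13 g

The 2 doses were given 11.8, 5.9 hours ago.
Total = 3.62·(1/2)^(11.8/2.95) + 3.62·(1/2)^(5.9/2.95)
      = 0.22625 + 0.905 ≈ 1.1313 g.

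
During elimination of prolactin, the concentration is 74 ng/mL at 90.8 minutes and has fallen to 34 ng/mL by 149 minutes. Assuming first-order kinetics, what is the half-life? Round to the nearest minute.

Over Δt = 149 − 90.8 = 58.2 minutes, the level fell by a factor of 74/34 ≈ 2.1765.
n = log₂(2.1765) ≈ 1.122 half-lives, so t½ = 58.2/1.122 ≈ 51.872 minutes.

52 minutes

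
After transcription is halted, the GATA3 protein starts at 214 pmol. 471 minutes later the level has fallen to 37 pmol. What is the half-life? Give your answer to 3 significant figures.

186 minutes

A/A₀ = 37/214 ≈ 0.1729.
n = log₂(5.7838) ≈ 2.532 half-lives elapsed in 471 minutes.
t½ = 471/2.532 ≈ 186.02 minutes.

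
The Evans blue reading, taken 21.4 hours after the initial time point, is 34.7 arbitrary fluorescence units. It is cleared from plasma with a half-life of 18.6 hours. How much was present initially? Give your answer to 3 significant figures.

77.0 arbitrary fluorescence units

Number of half-lives elapsed: n = 21.4/18.6 ≈ 1.1505.
A₀ = A × 2^n = 34.7 × 2^1.1505 = 34.7 × 2.22 ≈ 77.033 arbitrary fluorescence units.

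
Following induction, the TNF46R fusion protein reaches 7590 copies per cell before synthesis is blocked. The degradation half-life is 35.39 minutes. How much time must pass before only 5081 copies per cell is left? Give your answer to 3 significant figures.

Fraction remaining = 5081/7590 ≈ 0.66943.
n = log₂(7590/5081) = ln(1.4938)/ln 2 ≈ 0.57899 half-lives.
t = n × t½ = 0.57899 × 35.39 ≈ 20.49 minutes.

20.5 minutes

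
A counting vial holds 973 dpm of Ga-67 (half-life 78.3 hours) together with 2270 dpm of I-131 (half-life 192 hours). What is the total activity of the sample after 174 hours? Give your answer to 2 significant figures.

Ga-67: 973 × (1/2)^(174/78.3) = 973 × (1/2)^2.2222 ≈ 208.52 dpm.
I-131: 2270 × (1/2)^(174/192) = 2270 × (1/2)^0.90625 ≈ 1211.2 dpm.
Total = 208.52 + 1211.2 ≈ 1419.7 dpm.

1400 dpm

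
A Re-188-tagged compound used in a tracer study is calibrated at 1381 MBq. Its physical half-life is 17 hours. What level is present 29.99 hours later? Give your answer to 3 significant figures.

407 MBq

Number of half-lives: n = 29.99/17 ≈ 1.7641.
Remaining = 1381 × (1/2)^1.7641 = 1381 × 0.29441 ≈ 406.58 MBq.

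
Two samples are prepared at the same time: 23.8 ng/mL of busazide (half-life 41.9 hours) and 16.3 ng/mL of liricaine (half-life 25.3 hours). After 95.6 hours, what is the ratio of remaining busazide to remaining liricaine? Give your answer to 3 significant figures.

busazide: 23.8 × (1/2)^(95.6/41.9) = 23.8 × (1/2)^2.2816 ≈ 4.8949 ng/mL.
liricaine: 16.3 × (1/2)^(95.6/25.3) = 16.3 × (1/2)^3.7787 ≈ 1.1877 ng/mL.
Ratio ≈ 4.8949 / 1.1877 ≈ 4.1214.

4.12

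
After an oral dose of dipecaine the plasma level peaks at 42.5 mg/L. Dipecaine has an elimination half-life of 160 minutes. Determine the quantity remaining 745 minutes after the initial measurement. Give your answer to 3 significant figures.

Number of half-lives: n = 745/160 ≈ 4.6562.
Remaining = 42.5 × (1/2)^4.6562 = 42.5 × 0.039658 ≈ 1.6855 mg/L.

1.69 mg/L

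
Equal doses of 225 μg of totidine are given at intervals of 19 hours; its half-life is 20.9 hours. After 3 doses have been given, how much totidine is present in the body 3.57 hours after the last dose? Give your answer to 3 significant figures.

The 3 doses were given 41.57, 22.57, 3.57 hours ago.
Total = 225·(1/2)^(41.57/20.9) + 225·(1/2)^(22.57/20.9) + 225·(1/2)^(3.57/20.9)
      = 56.681 + 106.44 + 199.88 ≈ 363 μg.

363 μg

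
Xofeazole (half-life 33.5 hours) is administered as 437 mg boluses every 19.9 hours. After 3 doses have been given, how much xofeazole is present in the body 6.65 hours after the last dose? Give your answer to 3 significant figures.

The 3 doses were given 46.45, 26.55, 6.65 hours ago.
Total = 437·(1/2)^(46.45/33.5) + 437·(1/2)^(26.55/33.5) + 437·(1/2)^(6.65/33.5)
      = 167.14 + 252.29 + 380.82 ≈ 800.26 mg.

800 mg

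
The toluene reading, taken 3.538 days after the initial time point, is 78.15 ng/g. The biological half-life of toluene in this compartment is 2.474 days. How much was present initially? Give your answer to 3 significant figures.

Number of half-lives elapsed: n = 3.538/2.474 ≈ 1.4301.
A₀ = A × 2^n = 78.15 × 2^1.4301 = 78.15 × 2.6946 ≈ 210.58 ng/g.

211 ng/g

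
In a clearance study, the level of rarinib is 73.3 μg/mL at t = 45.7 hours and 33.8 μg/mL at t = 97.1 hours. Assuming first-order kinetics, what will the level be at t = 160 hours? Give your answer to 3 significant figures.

Over Δt = 97.1 − 45.7 = 51.4 hours, the level fell by a factor of 73.3/33.8 ≈ 2.1686.
n = log₂(2.1686) ≈ 1.1168 half-lives, so t½ = 51.4/1.1168 ≈ 46.025 hours.
From t = 97.1 to t = 160: 33.8 × (1/2)^((160−97.1)/46.025) ≈ 13.107 μg/mL.

13.1 μg/mL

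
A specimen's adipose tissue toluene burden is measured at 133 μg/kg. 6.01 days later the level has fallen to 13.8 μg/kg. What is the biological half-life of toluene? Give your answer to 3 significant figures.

A/A₀ = 13.8/133 ≈ 0.10376.
n = log₂(9.6377) ≈ 3.2687 half-lives elapsed in 6.01 days.
t½ = 6.01/3.2687 ≈ 1.8387 days.

1.84 days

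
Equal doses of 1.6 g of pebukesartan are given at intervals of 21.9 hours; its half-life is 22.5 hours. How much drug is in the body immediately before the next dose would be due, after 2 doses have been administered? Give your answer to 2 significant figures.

The 2 doses were given 43.8, 21.9 hours ago.
Total = 1.6·(1/2)^(43.8/22.5) + 1.6·(1/2)^(21.9/22.5)
      = 0.41506 + 0.81492 ≈ 1.23 g.

1.2 g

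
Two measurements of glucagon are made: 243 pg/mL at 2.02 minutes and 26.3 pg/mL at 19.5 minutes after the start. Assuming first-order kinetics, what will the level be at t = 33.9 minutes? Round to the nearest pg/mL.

Over Δt = 19.5 − 2.02 = 17.48 minutes, the level fell by a factor of 243/26.3 ≈ 9.2395.
n = log₂(9.2395) ≈ 3.2078 half-lives, so t½ = 17.48/3.2078 ≈ 5.4492 minutes.
From t = 19.5 to t = 33.9: 26.3 × (1/2)^((33.9−19.5)/5.4492) ≈ 4.2117 pg/mL.

4 pg/mL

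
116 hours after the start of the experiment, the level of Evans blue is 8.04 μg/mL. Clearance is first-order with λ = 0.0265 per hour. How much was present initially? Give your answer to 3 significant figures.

t½ = ln 2 / λ = 0.69315 / 0.0265 ≈ 26.156 hours.
Number of half-lives elapsed: n = 116/26.156 ≈ 4.4348.
A₀ = A × 2^n = 8.04 × 2^4.4348 = 8.04 × 21.628 ≈ 173.89 μg/mL.

174 μg/mL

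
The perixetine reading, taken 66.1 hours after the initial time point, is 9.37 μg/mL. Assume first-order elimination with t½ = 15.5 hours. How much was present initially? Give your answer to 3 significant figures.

180 μg/mL

Number of half-lives elapsed: n = 66.1/15.5 ≈ 4.2645.
A₀ = A × 2^n = 9.37 × 2^4.2645 = 9.37 × 19.22 ≈ 180.09 μg/mL.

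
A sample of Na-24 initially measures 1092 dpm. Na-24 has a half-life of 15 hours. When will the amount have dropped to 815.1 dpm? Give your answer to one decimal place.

6.3 hours

Fraction remaining = 815.1/1092 ≈ 0.74643.
n = log₂(1092/815.1) = ln(1.3397)/ln 2 ≈ 0.42192 half-lives.
t = n × t½ = 0.42192 × 15 ≈ 6.3289 hours.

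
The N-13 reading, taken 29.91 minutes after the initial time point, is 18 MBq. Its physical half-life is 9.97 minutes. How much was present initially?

144 MBq

Number of half-lives elapsed: n = 29.91/9.97 ≈ 3.
A₀ = A × 2^n = 18 × 2^3 = 18 × 8 ≈ 144 MBq.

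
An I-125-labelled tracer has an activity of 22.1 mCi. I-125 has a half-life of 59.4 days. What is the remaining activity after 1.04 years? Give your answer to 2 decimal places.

Convert the elapsed time: 1.04 years = 379.6 days.
Number of half-lives: n = 379.6/59.4 ≈ 6.3906.
Remaining = 22.1 × (1/2)^6.3906 = 22.1 × 0.011919 ≈ 0.26341 mCi.

0.26 mCi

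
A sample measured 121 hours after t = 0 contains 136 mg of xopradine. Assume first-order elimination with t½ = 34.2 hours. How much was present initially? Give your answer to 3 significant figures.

Number of half-lives elapsed: n = 121/34.2 ≈ 3.538.
A₀ = A × 2^n = 136 × 2^3.538 = 136 × 11.616 ≈ 1579.7 mg.

1580 mg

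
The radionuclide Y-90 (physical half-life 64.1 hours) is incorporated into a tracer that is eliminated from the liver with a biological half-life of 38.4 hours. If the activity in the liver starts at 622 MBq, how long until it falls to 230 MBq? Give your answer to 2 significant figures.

1/t_eff = 1/t_phys + 1/t_biol = 1/64.1 + 1/38.4 = 0.041642 per hour.
t_eff = 64.1 × 38.4 / (64.1 + 38.4) ≈ 24.014 hours.
n = log₂(622/230) ≈ 1.4353; t = 1.4353 × 24.014 ≈ 34.467 hours.

34 hours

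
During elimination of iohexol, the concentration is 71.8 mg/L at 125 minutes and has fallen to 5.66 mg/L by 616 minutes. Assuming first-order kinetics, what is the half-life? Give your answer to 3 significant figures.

134 minutes

Over Δt = 616 − 125 = 491 minutes, the level fell by a factor of 71.8/5.66 ≈ 12.686.
n = log₂(12.686) ≈ 3.6651 half-lives, so t½ = 491/3.6651 ≈ 133.97 minutes.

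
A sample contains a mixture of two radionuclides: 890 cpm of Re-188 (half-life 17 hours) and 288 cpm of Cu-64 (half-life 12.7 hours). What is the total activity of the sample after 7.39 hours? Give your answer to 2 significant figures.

Re-188: 890 × (1/2)^(7.39/17) = 890 × (1/2)^0.43471 ≈ 658.46 cpm.
Cu-64: 288 × (1/2)^(7.39/12.7) = 288 × (1/2)^0.58189 ≈ 192.41 cpm.
Total = 658.46 + 192.41 ≈ 850.87 cpm.

850 cpm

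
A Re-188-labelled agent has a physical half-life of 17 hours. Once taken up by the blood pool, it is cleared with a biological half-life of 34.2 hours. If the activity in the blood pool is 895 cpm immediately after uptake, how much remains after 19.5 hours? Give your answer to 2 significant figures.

270 cpm

1/t_eff = 1/t_phys + 1/t_biol = 1/17 + 1/34.2 = 0.088063 per hour.
t_eff = 17 × 34.2 / (17 + 34.2) ≈ 11.355 hours.
Remaining = 895 × (1/2)^(19.5/11.355) = 895 × (1/2)^1.7172 ≈ 272.2 cpm.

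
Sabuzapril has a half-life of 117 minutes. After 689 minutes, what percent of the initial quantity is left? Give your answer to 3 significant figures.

1.69%

n = 689/117 ≈ 5.8889 half-lives.
Fraction remaining = (1/2)^5.8889 ≈ 0.016876, i.e. 1.6876%.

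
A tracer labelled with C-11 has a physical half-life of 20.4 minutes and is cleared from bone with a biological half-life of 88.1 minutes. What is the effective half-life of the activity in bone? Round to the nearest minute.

17 minutes

1/t_eff = 1/t_phys + 1/t_biol = 1/20.4 + 1/88.1 = 0.06037 per minute.
t_eff = 20.4 × 88.1 / (20.4 + 88.1) ≈ 16.564 minutes.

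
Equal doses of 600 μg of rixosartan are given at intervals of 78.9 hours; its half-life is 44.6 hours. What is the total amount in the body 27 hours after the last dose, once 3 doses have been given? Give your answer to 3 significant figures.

The 3 doses were given 184.8, 105.9, 27 hours ago.
Total = 600·(1/2)^(184.8/44.6) + 600·(1/2)^(105.9/44.6) + 600·(1/2)^(27/44.6)
      = 33.95 + 115.71 + 394.38 ≈ 544.04 μg.

544 μg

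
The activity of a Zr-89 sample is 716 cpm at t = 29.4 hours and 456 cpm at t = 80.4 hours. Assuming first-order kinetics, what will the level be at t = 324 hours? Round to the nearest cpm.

53 cpm

Over Δt = 80.4 − 29.4 = 51 hours, the level fell by a factor of 716/456 ≈ 1.5702.
n = log₂(1.5702) ≈ 0.65093 half-lives, so t½ = 51/0.65093 ≈ 78.35 hours.
From t = 80.4 to t = 324: 456 × (1/2)^((324−80.4)/78.35) ≈ 52.847 cpm.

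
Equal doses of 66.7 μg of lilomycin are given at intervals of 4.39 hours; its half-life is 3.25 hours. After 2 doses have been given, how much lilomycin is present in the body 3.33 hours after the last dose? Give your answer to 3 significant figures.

45.6 μg

The 2 doses were given 7.72, 3.33 hours ago.
Total = 66.7·(1/2)^(7.72/3.25) + 66.7·(1/2)^(3.33/3.25)
      = 12.855 + 32.786 ≈ 45.641 μg.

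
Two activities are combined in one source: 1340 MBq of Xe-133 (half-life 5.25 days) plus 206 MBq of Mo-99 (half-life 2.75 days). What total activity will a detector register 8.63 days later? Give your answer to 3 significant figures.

Xe-133: 1340 × (1/2)^(8.63/5.25) = 1340 × (1/2)^1.6438 ≈ 428.81 MBq.
Mo-99: 206 × (1/2)^(8.63/2.75) = 206 × (1/2)^3.1382 ≈ 23.398 MBq.
Total = 428.81 + 23.398 ≈ 452.21 MBq.

452 MBq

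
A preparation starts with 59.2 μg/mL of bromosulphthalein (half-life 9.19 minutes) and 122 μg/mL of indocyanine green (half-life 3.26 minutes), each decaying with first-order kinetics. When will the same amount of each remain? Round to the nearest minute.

5 minutes

Set 59.2·(1/2)^(t/9.19) = 122·(1/2)^(t/3.26).
Taking log₂: log₂(59.2/122) = t·(1/9.19 − 1/3.26).
log₂(0.48525) = -1.0432; 1/9.19 − 1/3.26 = -0.19793.
t = -1.0432 / -0.19793 ≈ 5.2705 minutes.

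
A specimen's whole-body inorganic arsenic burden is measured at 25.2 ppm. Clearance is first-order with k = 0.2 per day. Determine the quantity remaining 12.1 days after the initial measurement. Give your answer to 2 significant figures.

2.2 ppm

t½ = ln 2 / k = 0.69315 / 0.2 ≈ 3.4657 days.
Number of half-lives: n = 12.1/3.4657 ≈ 3.4913.
Remaining = 25.2 × (1/2)^3.4913 = 25.2 × 0.088922 ≈ 2.2408 ppm.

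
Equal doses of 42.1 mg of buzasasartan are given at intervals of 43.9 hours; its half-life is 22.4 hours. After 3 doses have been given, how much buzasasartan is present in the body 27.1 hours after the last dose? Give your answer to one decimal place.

The 3 doses were given 114.9, 71, 27.1 hours ago.
Total = 42.1·(1/2)^(114.9/22.4) + 42.1·(1/2)^(71/22.4) + 42.1·(1/2)^(27.1/22.4)
      = 1.2027 + 4.6787 + 18.201 ≈ 24.082 mg.

24.1 mg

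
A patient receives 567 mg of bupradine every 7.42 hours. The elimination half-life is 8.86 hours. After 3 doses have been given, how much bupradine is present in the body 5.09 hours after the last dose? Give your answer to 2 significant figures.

The 3 doses were given 19.93, 12.51, 5.09 hours ago.
Total = 567·(1/2)^(19.93/8.86) + 567·(1/2)^(12.51/8.86) + 567·(1/2)^(5.09/8.86)
      = 119.24 + 213.08 + 380.75 ≈ 713.08 mg.

710 mg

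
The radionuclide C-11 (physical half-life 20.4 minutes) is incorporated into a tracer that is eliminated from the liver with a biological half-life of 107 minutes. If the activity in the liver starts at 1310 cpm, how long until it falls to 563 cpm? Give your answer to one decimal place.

20.9 minutes

1/t_eff = 1/t_phys + 1/t_biol = 1/20.4 + 1/107 = 0.058365 per minute.
t_eff = 20.4 × 107 / (20.4 + 107) ≈ 17.133 minutes.
n = log₂(1310/563) ≈ 1.2184; t = 1.2184 × 17.133 ≈ 20.875 minutes.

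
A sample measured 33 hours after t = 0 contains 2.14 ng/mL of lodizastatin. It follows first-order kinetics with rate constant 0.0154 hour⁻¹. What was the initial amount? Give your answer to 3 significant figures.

t½ = ln 2 / λ = 0.69315 / 0.0154 ≈ 45.01 hours.
Number of half-lives elapsed: n = 33/45.01 ≈ 0.73318.
A₀ = A × 2^n = 2.14 × 2^0.73318 = 2.14 × 1.6623 ≈ 3.5573 ng/mL.

3.56 ng/mL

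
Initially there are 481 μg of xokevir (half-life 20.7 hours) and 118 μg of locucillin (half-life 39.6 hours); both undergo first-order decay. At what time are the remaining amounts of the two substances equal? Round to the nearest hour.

Set 481·(1/2)^(t/20.7) = 118·(1/2)^(t/39.6).
Taking log₂: log₂(481/118) = t·(1/20.7 − 1/39.6).
log₂(4.0763) = 2.0273; 1/20.7 − 1/39.6 = 0.023057.
t = 2.0273 / 0.023057 ≈ 87.925 hours.

88 hours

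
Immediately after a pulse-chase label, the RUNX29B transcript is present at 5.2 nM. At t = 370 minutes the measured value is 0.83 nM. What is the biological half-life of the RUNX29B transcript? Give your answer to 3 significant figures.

140 minutes

A/A₀ = 0.83/5.2 ≈ 0.15962.
n = log₂(6.2651) ≈ 2.6473 half-lives elapsed in 370 minutes.
t½ = 370/2.6473 ≈ 139.76 minutes.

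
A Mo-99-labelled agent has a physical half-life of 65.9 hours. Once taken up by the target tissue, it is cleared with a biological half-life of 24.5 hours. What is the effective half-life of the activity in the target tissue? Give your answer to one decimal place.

17.9 hours

1/t_eff = 1/t_phys + 1/t_biol = 1/65.9 + 1/24.5 = 0.055991 per hour.
t_eff = 65.9 × 24.5 / (65.9 + 24.5) ≈ 17.86 hours.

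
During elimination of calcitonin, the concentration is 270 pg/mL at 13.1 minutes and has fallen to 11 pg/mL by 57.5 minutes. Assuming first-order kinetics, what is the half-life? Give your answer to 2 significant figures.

Over Δt = 57.5 − 13.1 = 44.4 minutes, the level fell by a factor of 270/11 ≈ 24.545.
n = log₂(24.545) ≈ 4.6174 half-lives, so t½ = 44.4/4.6174 ≈ 9.6158 minutes.

9.6 minutes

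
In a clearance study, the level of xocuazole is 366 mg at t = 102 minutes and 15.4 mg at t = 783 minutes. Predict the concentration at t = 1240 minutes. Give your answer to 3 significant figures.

Over Δt = 783 − 102 = 681 minutes, the level fell by a factor of 366/15.4 ≈ 23.766.
n = log₂(23.766) ≈ 4.5708 half-lives, so t½ = 681/4.5708 ≈ 148.99 minutes.
From t = 783 to t = 1240: 15.4 × (1/2)^((1240−783)/148.99) ≈ 1.8372 mg.

1.84 mg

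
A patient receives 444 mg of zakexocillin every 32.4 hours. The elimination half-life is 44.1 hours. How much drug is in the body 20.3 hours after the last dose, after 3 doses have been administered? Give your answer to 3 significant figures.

The 3 doses were given 85.1, 52.7, 20.3 hours ago.
Total = 444·(1/2)^(85.1/44.1) + 444·(1/2)^(52.7/44.1) + 444·(1/2)^(20.3/44.1)
      = 116.54 + 193.93 + 322.71 ≈ 633.18 mg.

633 mg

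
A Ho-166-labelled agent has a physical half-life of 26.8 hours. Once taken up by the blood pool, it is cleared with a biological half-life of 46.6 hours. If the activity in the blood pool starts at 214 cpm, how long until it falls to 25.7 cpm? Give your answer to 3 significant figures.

1/t_eff = 1/t_phys + 1/t_biol = 1/26.8 + 1/46.6 = 0.058773 per hour.
t_eff = 26.8 × 46.6 / (26.8 + 46.6) ≈ 17.015 hours.
n = log₂(214/25.7) ≈ 3.0578; t = 3.0578 × 17.015 ≈ 52.027 hours.

52.0 hours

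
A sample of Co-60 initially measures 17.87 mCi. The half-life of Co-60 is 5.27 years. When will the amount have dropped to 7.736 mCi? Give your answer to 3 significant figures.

Fraction remaining = 7.736/17.87 ≈ 0.4329.
n = log₂(17.87/7.736) = ln(2.31)/ln 2 ≈ 1.2079 half-lives.
t = n × t½ = 1.2079 × 5.27 ≈ 6.3655 years.

6.37 years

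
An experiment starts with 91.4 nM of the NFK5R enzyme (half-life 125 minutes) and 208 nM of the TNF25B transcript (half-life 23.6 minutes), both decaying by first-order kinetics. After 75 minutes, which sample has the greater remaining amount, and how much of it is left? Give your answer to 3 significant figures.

NFK5R enzyme: 91.4 × (1/2)^0.6 ≈ 60.302 nM.
TNF25B transcript: 208 × (1/2)^3.178 ≈ 22.983 nM.
NFK5R enzyme has more remaining, at ≈ 60.302 nM.

NFK5R enzyme, 60.3 nM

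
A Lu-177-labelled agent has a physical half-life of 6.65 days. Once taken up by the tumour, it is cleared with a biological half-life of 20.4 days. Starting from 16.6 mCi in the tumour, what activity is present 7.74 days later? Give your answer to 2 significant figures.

1/t_eff = 1/t_phys + 1/t_biol = 1/6.65 + 1/20.4 = 0.1994 per day.
t_eff = 6.65 × 20.4 / (6.65 + 20.4) ≈ 5.0152 days.
Remaining = 16.6 × (1/2)^(7.74/5.0152) = 16.6 × (1/2)^1.5433 ≈ 5.6954 mCi.

5.7 mCi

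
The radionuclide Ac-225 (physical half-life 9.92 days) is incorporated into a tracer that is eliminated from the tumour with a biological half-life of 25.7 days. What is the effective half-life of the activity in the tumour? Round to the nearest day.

7 days

1/t_eff = 1/t_phys + 1/t_biol = 1/9.92 + 1/25.7 = 0.13972 per day.
t_eff = 9.92 × 25.7 / (9.92 + 25.7) ≈ 7.1573 days.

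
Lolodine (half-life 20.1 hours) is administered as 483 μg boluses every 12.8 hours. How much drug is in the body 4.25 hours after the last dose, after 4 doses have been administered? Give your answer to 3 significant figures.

The 4 doses were given 42.65, 29.85, 17.05, 4.25 hours ago.
Total = 483·(1/2)^(42.65/20.1) + 483·(1/2)^(29.85/20.1) + 483·(1/2)^(17.05/20.1) + 483·(1/2)^(4.25/20.1)
      = 110.97 + 172.54 + 268.28 + 417.15 ≈ 968.95 μg.

969 μg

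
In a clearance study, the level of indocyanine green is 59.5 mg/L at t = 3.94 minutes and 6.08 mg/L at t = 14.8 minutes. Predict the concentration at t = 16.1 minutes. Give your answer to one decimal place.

4.6 mg/L

Over Δt = 14.8 − 3.94 = 10.86 minutes, the level fell by a factor of 59.5/6.08 ≈ 9.7862.
n = log₂(9.7862) ≈ 3.2907 half-lives, so t½ = 10.86/3.2907 ≈ 3.3002 minutes.
From t = 14.8 to t = 16.1: 6.08 × (1/2)^((16.1−14.8)/3.3002) ≈ 4.6272 mg/L.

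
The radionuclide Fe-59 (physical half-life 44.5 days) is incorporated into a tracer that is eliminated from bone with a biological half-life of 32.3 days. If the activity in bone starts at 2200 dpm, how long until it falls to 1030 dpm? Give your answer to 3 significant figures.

1/t_eff = 1/t_phys + 1/t_biol = 1/44.5 + 1/32.3 = 0.053432 per day.
t_eff = 44.5 × 32.3 / (44.5 + 32.3) ≈ 18.715 days.
n = log₂(2200/1030) ≈ 1.0949; t = 1.0949 × 18.715 ≈ 20.491 days.

20.5 days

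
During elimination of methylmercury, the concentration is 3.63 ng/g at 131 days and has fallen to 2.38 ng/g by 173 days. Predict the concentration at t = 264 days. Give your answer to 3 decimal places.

Over Δt = 173 − 131 = 42 days, the level fell by a factor of 3.63/2.38 ≈ 1.5252.
n = log₂(1.5252) ≈ 0.60901 half-lives, so t½ = 42/0.60901 ≈ 68.965 days.
From t = 173 to t = 264: 2.38 × (1/2)^((264−173)/68.965) ≈ 0.95359 ng/g.

0.954 ng/g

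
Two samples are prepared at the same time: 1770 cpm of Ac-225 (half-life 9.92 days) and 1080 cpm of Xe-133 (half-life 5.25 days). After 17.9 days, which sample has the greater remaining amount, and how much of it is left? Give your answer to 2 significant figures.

Ac-225, 510 cpm

Ac-225: 1770 × (1/2)^1.8044 ≈ 506.74 cpm.
Xe-133: 1080 × (1/2)^3.4095 ≈ 101.64 cpm.
Ac-225 has more remaining, at ≈ 506.74 cpm.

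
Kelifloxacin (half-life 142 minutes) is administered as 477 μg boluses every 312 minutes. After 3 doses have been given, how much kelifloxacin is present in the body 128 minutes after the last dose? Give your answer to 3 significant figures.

323 μg

The 3 doses were given 752, 440, 128 minutes ago.
Total = 477·(1/2)^(752/142) + 477·(1/2)^(440/142) + 477·(1/2)^(128/142)
      = 12.143 + 55.686 + 255.37 ≈ 323.2 μg.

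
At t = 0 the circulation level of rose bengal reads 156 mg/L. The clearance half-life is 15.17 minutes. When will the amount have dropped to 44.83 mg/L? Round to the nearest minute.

Fraction remaining = 44.83/156 ≈ 0.28737.
n = log₂(156/44.83) = ln(3.4798)/ln 2 ≈ 1.799 half-lives.
t = n × t½ = 1.799 × 15.17 ≈ 27.291 minutes.

27 minutes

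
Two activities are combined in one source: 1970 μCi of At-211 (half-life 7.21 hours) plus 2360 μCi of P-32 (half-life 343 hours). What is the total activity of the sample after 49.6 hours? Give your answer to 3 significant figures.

At-211: 1970 × (1/2)^(49.6/7.21) = 1970 × (1/2)^6.8793 ≈ 16.733 μCi.
P-32: 2360 × (1/2)^(49.6/343) = 2360 × (1/2)^0.14461 ≈ 2134.9 μCi.
Total = 16.733 + 2134.9 ≈ 2151.7 μCi.

2150 μCi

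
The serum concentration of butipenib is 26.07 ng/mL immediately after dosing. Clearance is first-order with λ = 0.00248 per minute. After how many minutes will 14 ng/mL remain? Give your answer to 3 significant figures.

251 minutes

t½ = ln 2 / λ = 0.69315 / 0.00248 ≈ 279.49 minutes.
Fraction remaining = 14/26.07 ≈ 0.53702.
n = log₂(26.07/14) = ln(1.8621)/ln 2 ≈ 0.89696 half-lives.
t = n × t½ = 0.89696 × 279.49 ≈ 250.7 minutes.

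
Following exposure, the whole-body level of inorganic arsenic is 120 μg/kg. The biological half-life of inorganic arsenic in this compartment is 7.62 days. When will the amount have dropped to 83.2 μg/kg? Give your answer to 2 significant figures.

Fraction remaining = 83.2/120 ≈ 0.69333.
n = log₂(120/83.2) = ln(1.4423)/ln 2 ≈ 0.52838 half-lives.
t = n × t½ = 0.52838 × 7.62 ≈ 4.0262 days.

4.0 days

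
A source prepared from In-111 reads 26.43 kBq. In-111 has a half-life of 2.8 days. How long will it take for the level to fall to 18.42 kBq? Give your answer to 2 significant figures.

Fraction remaining = 18.42/26.43 ≈ 0.69694.
n = log₂(26.43/18.42) = ln(1.4349)/ln 2 ≈ 0.5209 half-lives.
t = n × t½ = 0.5209 × 2.8 ≈ 1.4585 days.

1.5 days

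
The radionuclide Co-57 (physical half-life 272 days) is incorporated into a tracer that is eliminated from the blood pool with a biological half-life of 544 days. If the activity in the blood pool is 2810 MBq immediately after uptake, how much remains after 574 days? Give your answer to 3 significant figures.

313 MBq

1/t_eff = 1/t_phys + 1/t_biol = 1/272 + 1/544 = 0.0055147 per day.
t_eff = 272 × 544 / (272 + 544) ≈ 181.33 days.
Remaining = 2810 × (1/2)^(574/181.33) = 2810 × (1/2)^3.1654 ≈ 313.19 MBq.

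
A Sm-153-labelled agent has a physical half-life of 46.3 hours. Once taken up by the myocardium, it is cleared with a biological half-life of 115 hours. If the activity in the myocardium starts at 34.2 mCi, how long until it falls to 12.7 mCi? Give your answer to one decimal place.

1/t_eff = 1/t_phys + 1/t_biol = 1/46.3 + 1/115 = 0.030294 per hour.
t_eff = 46.3 × 115 / (46.3 + 115) ≈ 33.01 hours.
n = log₂(34.2/12.7) ≈ 1.4292; t = 1.4292 × 33.01 ≈ 47.177 hours.

47.2 hours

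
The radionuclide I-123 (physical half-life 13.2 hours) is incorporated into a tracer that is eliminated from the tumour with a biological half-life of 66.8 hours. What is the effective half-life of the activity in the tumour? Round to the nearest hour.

11 hours

1/t_eff = 1/t_phys + 1/t_biol = 1/13.2 + 1/66.8 = 0.090728 per hour.
t_eff = 13.2 × 66.8 / (13.2 + 66.8) ≈ 11.022 hours.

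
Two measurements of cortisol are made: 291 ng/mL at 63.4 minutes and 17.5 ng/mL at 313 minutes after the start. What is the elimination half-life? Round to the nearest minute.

Over Δt = 313 − 63.4 = 249.6 minutes, the level fell by a factor of 291/17.5 ≈ 16.629.
n = log₂(16.629) ≈ 4.0556 half-lives, so t½ = 249.6/4.0556 ≈ 61.545 minutes.

62 minutes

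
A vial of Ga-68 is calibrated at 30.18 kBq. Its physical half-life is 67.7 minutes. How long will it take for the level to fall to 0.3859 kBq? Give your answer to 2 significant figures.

Fraction remaining = 0.3859/30.18 ≈ 0.012787.
n = log₂(30.18/0.3859) = ln(78.207)/ln 2 ≈ 6.2892 half-lives.
t = n × t½ = 6.2892 × 67.7 ≈ 425.78 minutes.

430 minutes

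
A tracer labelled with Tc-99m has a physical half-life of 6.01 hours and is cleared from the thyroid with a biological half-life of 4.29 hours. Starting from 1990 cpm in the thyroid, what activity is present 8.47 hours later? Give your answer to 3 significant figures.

1/t_eff = 1/t_phys + 1/t_biol = 1/6.01 + 1/4.29 = 0.39949 per hour.
t_eff = 6.01 × 4.29 / (6.01 + 4.29) ≈ 2.5032 hours.
Remaining = 1990 × (1/2)^(8.47/2.5032) = 1990 × (1/2)^3.3837 ≈ 190.66 cpm.

191 cpm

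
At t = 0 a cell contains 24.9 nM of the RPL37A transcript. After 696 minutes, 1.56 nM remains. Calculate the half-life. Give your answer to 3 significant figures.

174 minutes

A/A₀ = 1.56/24.9 ≈ 0.062651.
n = log₂(15.962) ≈ 3.9965 half-lives elapsed in 696 minutes.
t½ = 696/3.9965 ≈ 174.15 minutes.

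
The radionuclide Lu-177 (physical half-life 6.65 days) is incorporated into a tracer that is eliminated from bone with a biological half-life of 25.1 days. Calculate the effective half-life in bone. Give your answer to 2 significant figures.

5.3 days

1/t_eff = 1/t_phys + 1/t_biol = 1/6.65 + 1/25.1 = 0.19022 per day.
t_eff = 6.65 × 25.1 / (6.65 + 25.1) ≈ 5.2572 days.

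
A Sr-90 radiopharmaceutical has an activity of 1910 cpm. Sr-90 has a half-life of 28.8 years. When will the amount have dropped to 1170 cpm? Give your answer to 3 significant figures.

20.4 years

Fraction remaining = 1170/1910 ≈ 0.61257.
n = log₂(1910/1170) = ln(1.6325)/ln 2 ≈ 0.70706 half-lives.
t = n × t½ = 0.70706 × 28.8 ≈ 20.363 years.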